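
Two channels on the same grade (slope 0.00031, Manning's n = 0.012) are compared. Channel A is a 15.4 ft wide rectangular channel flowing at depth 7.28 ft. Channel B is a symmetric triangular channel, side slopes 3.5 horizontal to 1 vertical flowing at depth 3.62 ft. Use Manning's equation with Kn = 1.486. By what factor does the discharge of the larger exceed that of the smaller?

Channel A: Flow area A = b·y = 15.4 × 7.28 = 112.1 ft². Wetted perimeter P = b + 2y = 15.4 + 2×7.28 = 29.96 ft. Hydraulic radius R = A/P = 112.1/29.96 = 3.742 ft. Q_A = (1.486/0.012)·112.1·3.742^(2/3)·√0.00031 = 589.2 ft³/s.
Channel B: For a triangular section with side slope z = 3.5: A = zy² = 3.5×3.62² = 45.87 ft²; P = 2y√(1+z²) = 2×3.62×3.64 = 26.35 ft. Hydraulic radius R = A/P = 45.87/26.35 = 1.74 ft. Q_B = (1.486/0.012)·45.87·1.74^(2/3)·√0.00031 = 144.7 ft³/s.
The larger discharge is 589.2 ft³/s and the smaller is 144.7 ft³/s; the ratio is 4.07.

4.07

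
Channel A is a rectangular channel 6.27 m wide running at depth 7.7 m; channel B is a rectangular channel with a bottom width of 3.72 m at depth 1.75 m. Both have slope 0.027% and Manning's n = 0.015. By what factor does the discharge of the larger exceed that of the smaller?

13.6

Channel A: Flow area A = b·y = 6.27 × 7.7 = 48.28 m². Wetted perimeter P = b + 2y = 6.27 + 2×7.7 = 21.67 m. Hydraulic radius R = A/P = 48.28/21.67 = 2.228 m. Q_A = (1/0.015)·48.28·2.228^(2/3)·√0.00027 = 90.22 m³/s.
Channel B: Flow area A = b·y = 3.72 × 1.75 = 6.51 m². Wetted perimeter P = b + 2y = 3.72 + 2×1.75 = 7.22 m. Hydraulic radius R = A/P = 6.51/7.22 = 0.9017 m. Q_B = (1/0.015)·6.51·0.9017^(2/3)·√0.00027 = 6.656 m³/s.
The larger discharge is 90.22 m³/s and the smaller is 6.656 m³/s; the ratio is 13.6.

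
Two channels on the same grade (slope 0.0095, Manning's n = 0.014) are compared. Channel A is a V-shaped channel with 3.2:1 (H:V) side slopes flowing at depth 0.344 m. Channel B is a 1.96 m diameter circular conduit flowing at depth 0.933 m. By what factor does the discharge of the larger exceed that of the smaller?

7.59

Channel A: For a triangular section with side slope z = 3.2: A = zy² = 3.2×0.344² = 0.3787 m²; P = 2y√(1+z²) = 2×0.344×3.353 = 2.307 m. Hydraulic radius R = A/P = 0.3787/2.307 = 0.1642 m. Q_A = (1/0.014)·0.3787·0.1642^(2/3)·√0.0095 = 0.7904 m³/s.
Channel B: For a circular section of diameter D = 1.96 m at depth y = 0.933 m, the central angle is θ = 2 arccos(1 − 2y/D) = 3.046 rad. Then A = (D²/8)(θ − sin θ) = 1.417 m² and P = Dθ/2 = 2.985 m. Hydraulic radius R = A/P = 1.417/2.985 = 0.4746 m. Q_B = (1/0.014)·1.417·0.4746^(2/3)·√0.0095 = 6 m³/s.
The larger discharge is 6 m³/s and the smaller is 0.7904 m³/s; the ratio is 7.59.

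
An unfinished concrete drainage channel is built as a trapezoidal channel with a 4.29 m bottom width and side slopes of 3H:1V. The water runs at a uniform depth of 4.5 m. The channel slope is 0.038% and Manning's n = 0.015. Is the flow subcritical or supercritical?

subcritical

With bottom width b = 4.29 m and side slope z = 3: A = (b + zy)y = (4.29 + 3×4.5)×4.5 = 80.05 m²; P = b + 2y√(1+z²) = 4.29 + 2×4.5×3.162 = 32.75 m.
Hydraulic radius R = A/P = 80.05/32.75 = 2.444 m.
V = (1/n) R^(2/3) √S = (1/0.015) × 2.444^(2/3) × √0.00038 = 2.358 m/s. Hydraulic depth D_h = A/T = 80.05/31.29 = 2.558 m.
Froude number Fr = V/√(g·D_h) = 2.358/√(9.81×2.558) = 0.471, which is less than 1, so the flow is subcritical.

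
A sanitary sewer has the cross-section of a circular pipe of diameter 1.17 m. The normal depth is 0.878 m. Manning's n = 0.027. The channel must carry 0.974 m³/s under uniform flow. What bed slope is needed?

For a circular section of diameter D = 1.17 m at depth y = 0.878 m, the central angle is θ = 2 arccos(1 − 2y/D) = 4.191 rad. Then A = (D²/8)(θ − sin θ) = 0.8654 m² and P = Dθ/2 = 2.452 m.
Hydraulic radius R = A/P = 0.8654/2.452 = 0.353 m.
From Manning's equation, S = [nQ / (1 A R^(2/3))]² = [0.027 × 0.974 / (1 × 0.8654 × 0.353^(2/3))]² = 0.0037.

S = 0.0037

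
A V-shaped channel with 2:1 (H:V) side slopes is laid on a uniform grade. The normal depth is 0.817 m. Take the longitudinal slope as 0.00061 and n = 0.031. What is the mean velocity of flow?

For a triangular section with side slope z = 2: A = zy² = 2×0.817² = 1.335 m²; P = 2y√(1+z²) = 2×0.817×2.236 = 3.654 m.
Hydraulic radius R = A/P = 1.335/3.654 = 0.3654 m.
From Manning's equation, V = (1/n) R^(2/3) S^(1/2) = (1/0.031) × 0.3654^(2/3) × 0.00061^(1/2) = 0.407 m/s.

V = 0.407 m/s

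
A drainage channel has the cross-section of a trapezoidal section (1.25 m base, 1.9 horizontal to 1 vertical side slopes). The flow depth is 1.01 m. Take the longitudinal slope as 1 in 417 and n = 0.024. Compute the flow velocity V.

V = 1.41 m/s

With bottom width b = 1.25 m and side slope z = 1.9: A = (b + zy)y = (1.25 + 1.9×1.01)×1.01 = 3.201 m²; P = b + 2y√(1+z²) = 1.25 + 2×1.01×2.147 = 5.587 m.
Hydraulic radius R = A/P = 3.201/5.587 = 0.5729 m.
From Manning's equation, V = (1/n) R^(2/3) S^(1/2) = (1/0.024) × 0.5729^(2/3) × 0.002398^(1/2) = 1.41 m/s.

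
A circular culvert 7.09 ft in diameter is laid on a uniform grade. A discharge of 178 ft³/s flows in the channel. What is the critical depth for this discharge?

At critical depth, Q² T / (g A³) = 1, i.e. A³/T = Q²/g = 178²/32.2 = 984.
Try y = 2.67 ft: A³/T = 366.1 — too small.
Try y = 3.46 ft: A³/T = 988.9 — ≈ 984.

y_c = 3.46 ft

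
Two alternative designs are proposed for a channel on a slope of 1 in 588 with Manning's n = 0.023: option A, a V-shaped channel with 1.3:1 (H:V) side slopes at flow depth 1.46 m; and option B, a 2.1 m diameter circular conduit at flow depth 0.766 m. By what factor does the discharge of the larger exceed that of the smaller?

Channel A: For a triangular section with side slope z = 1.3: A = zy² = 1.3×1.46² = 2.771 m²; P = 2y√(1+z²) = 2×1.46×1.64 = 4.789 m. Hydraulic radius R = A/P = 2.771/4.789 = 0.5786 m. Q_A = (1/0.023)·2.771·0.5786^(2/3)·√0.001701 = 3.45 m³/s.
Channel B: For a circular section of diameter D = 2.1 m at depth y = 0.766 m, the central angle is θ = 2 arccos(1 − 2y/D) = 2.594 rad. Then A = (D²/8)(θ − sin θ) = 1.143 m² and P = Dθ/2 = 2.724 m. Hydraulic radius R = A/P = 1.143/2.724 = 0.4196 m. Q_B = (1/0.023)·1.143·0.4196^(2/3)·√0.001701 = 1.148 m³/s.
The larger discharge is 3.45 m³/s and the smaller is 1.148 m³/s; the ratio is 3.

3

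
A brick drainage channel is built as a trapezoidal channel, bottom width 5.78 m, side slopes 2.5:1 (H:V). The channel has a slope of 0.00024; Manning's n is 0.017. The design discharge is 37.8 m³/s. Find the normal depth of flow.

y_n = 2.53 m

Manning's equation rearranged: A R^(2/3) = nQ / (1·√S) = 0.017 × 37.8 / (√0.00024) = 41.48.
Trying y = 2.04 m: A R^(2/3) = 26.76 — low.
Trying y = 2.53 m: A R^(2/3) = 41.52 — matches.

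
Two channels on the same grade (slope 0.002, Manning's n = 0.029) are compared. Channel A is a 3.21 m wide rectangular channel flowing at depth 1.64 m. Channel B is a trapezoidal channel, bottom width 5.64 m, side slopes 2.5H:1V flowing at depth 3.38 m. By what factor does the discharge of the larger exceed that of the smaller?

Channel A: Flow area A = b·y = 3.21 × 1.64 = 5.264 m². Wetted perimeter P = b + 2y = 3.21 + 2×1.64 = 6.49 m. Hydraulic radius R = A/P = 5.264/6.49 = 0.8112 m. Q_A = (1/0.029)·5.264·0.8112^(2/3)·√0.002 = 7.061 m³/s.
Channel B: With bottom width b = 5.64 m and side slope z = 2.5: A = (b + zy)y = (5.64 + 2.5×3.38)×3.38 = 47.62 m²; P = b + 2y√(1+z²) = 5.64 + 2×3.38×2.693 = 23.84 m. Hydraulic radius R = A/P = 47.62/23.84 = 1.998 m. Q_B = (1/0.029)·47.62·1.998^(2/3)·√0.002 = 116.5 m³/s.
The larger discharge is 116.5 m³/s and the smaller is 7.061 m³/s; the ratio is 16.5.

16.5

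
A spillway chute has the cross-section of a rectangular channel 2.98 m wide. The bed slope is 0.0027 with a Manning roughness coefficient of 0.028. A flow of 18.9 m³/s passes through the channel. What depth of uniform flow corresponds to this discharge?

Manning's equation rearranged: A R^(2/3) = nQ / (1·√S) = 0.028 × 18.9 / (√0.0027) = 10.18.
Trying y = 4.18 m: A R^(2/3) = 13.26 — over.
Trying y = 2.38 m: A R^(2/3) = 6.691 — short.
Trying y = 3.35 m: A R^(2/3) = 10.19 — matches.

y_n = 3.35 m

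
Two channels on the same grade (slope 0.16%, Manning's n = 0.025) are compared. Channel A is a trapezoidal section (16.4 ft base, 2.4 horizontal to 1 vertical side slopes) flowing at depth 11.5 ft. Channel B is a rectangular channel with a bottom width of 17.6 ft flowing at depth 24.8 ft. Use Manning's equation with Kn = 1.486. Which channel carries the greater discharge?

Channel A: With bottom width b = 16.4 ft and side slope z = 2.4: A = (b + zy)y = (16.4 + 2.4×11.5)×11.5 = 506 ft²; P = b + 2y√(1+z²) = 16.4 + 2×11.5×2.6 = 76.2 ft. Hydraulic radius R = A/P = 506/76.2 = 6.64 ft. Q_A = (1.486/0.025)·506·6.64^(2/3)·√0.0016 = 4250 ft³/s.
Channel B: Flow area A = b·y = 17.6 × 24.8 = 436.5 ft². Wetted perimeter P = b + 2y = 17.6 + 2×24.8 = 67.2 ft. Hydraulic radius R = A/P = 436.5/67.2 = 6.495 ft. Q_B = (1.486/0.025)·436.5·6.495^(2/3)·√0.0016 = 3613 ft³/s.
Q_A = 4250 ft³/s vs Q_B = 3613 ft³/s, so channel A carries more.

channel A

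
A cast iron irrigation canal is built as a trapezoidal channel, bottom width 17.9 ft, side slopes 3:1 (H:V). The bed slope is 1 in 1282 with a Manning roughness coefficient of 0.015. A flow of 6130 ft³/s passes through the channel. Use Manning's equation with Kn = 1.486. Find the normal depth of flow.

Manning's equation rearranged: A R^(2/3) = nQ / (1.486·√S) = 0.015 × 6130 / (1.486 × √0.00078) = 2216.
At y = 9.22 ft: A R^(2/3) = 1311 — short.
At y = 11.7 ft: A R^(2/3) = 2214 — matches.

y_n = 11.7 ft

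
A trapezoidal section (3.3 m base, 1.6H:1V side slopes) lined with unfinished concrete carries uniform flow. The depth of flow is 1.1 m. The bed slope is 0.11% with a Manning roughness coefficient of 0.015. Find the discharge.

With bottom width b = 3.3 m and side slope z = 1.6: A = (b + zy)y = (3.3 + 1.6×1.1)×1.1 = 5.566 m²; P = b + 2y√(1+z²) = 3.3 + 2×1.1×1.887 = 7.451 m.
Hydraulic radius R = A/P = 5.566/7.451 = 0.747 m.
Manning's equation: Q = (1/n) A R^(2/3) S^(1/2) = (1/0.015) × 5.566 × 0.747^(2/3) × 0.0011^(1/2) = 10.1 m³/s.

Q = 10.1 m³/s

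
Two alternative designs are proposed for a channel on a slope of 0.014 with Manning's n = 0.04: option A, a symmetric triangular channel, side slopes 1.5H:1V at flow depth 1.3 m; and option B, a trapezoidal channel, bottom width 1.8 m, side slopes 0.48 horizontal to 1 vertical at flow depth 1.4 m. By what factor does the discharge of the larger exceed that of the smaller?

Channel A: For a triangular section with side slope z = 1.5: A = zy² = 1.5×1.3² = 2.535 m²; P = 2y√(1+z²) = 2×1.3×1.803 = 4.687 m. Hydraulic radius R = A/P = 2.535/4.687 = 0.5408 m. Q_A = (1/0.04)·2.535·0.5408^(2/3)·√0.014 = 4.978 m³/s.
Channel B: With bottom width b = 1.8 m and side slope z = 0.48: A = (b + zy)y = (1.8 + 0.48×1.4)×1.4 = 3.461 m²; P = b + 2y√(1+z²) = 1.8 + 2×1.4×1.109 = 4.906 m. Hydraulic radius R = A/P = 3.461/4.906 = 0.7054 m. Q_B = (1/0.04)·3.461·0.7054^(2/3)·√0.014 = 8.113 m³/s.
The larger discharge is 8.113 m³/s and the smaller is 4.978 m³/s; the ratio is 1.63.

1.63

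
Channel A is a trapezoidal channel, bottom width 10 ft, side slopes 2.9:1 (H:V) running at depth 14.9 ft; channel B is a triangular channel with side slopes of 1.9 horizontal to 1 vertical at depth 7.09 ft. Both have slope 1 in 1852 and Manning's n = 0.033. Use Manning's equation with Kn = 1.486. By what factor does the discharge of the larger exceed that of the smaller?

15.3

Channel A: With bottom width b = 10 ft and side slope z = 2.9: A = (b + zy)y = (10 + 2.9×14.9)×14.9 = 792.8 ft²; P = b + 2y√(1+z²) = 10 + 2×14.9×3.068 = 101.4 ft. Hydraulic radius R = A/P = 792.8/101.4 = 7.818 ft. Q_A = (1.486/0.033)·792.8·7.818^(2/3)·√0.00054 = 3268 ft³/s.
Channel B: For a triangular section with side slope z = 1.9: A = zy² = 1.9×7.09² = 95.51 ft²; P = 2y√(1+z²) = 2×7.09×2.147 = 30.45 ft. Hydraulic radius R = A/P = 95.51/30.45 = 3.137 ft. Q_B = (1.486/0.033)·95.51·3.137^(2/3)·√0.00054 = 214.2 ft³/s.
The larger discharge is 3268 ft³/s and the smaller is 214.2 ft³/s; the ratio is 15.3.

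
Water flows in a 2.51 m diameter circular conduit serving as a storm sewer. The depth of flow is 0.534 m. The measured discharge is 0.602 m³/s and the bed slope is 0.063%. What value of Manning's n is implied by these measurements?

For a circular section of diameter D = 2.51 m at depth y = 0.534 m, the central angle is θ = 2 arccos(1 − 2y/D) = 1.918 rad. Then A = (D²/8)(θ − sin θ) = 0.7695 m² and P = Dθ/2 = 2.407 m.
Hydraulic radius R = A/P = 0.7695/2.407 = 0.3198 m.
Rearranging Manning's equation: n = (1/Q) A R^(2/3) S^(1/2) = (1/0.602) × 0.7695 × 0.3198^(2/3) × √0.00063 = 0.015.

n = 0.015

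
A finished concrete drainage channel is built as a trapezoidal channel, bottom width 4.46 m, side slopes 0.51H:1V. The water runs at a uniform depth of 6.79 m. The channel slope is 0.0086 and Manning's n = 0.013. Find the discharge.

Q = 750 m³/s

With bottom width b = 4.46 m and side slope z = 0.51: A = (b + zy)y = (4.46 + 0.51×6.79)×6.79 = 53.8 m²; P = b + 2y√(1+z²) = 4.46 + 2×6.79×1.123 = 19.7 m.
Hydraulic radius R = A/P = 53.8/19.7 = 2.73 m.
Manning's equation: Q = (1/n) A R^(2/3) S^(1/2) = (1/0.013) × 53.8 × 2.73^(2/3) × 0.0086^(1/2) = 750 m³/s.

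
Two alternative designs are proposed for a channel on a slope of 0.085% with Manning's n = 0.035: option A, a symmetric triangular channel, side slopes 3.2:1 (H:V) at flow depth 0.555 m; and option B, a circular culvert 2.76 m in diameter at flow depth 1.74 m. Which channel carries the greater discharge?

channel B

Channel A: For a triangular section with side slope z = 3.2: A = zy² = 3.2×0.555² = 0.9857 m²; P = 2y√(1+z²) = 2×0.555×3.353 = 3.721 m. Hydraulic radius R = A/P = 0.9857/3.721 = 0.2649 m. Q_A = (1/0.035)·0.9857·0.2649^(2/3)·√0.00085 = 0.3386 m³/s.
Channel B: For a circular section of diameter D = 2.76 m at depth y = 1.74 m, the central angle is θ = 2 arccos(1 − 2y/D) = 3.669 rad. Then A = (D²/8)(θ − sin θ) = 3.974 m² and P = Dθ/2 = 5.064 m. Hydraulic radius R = A/P = 3.974/5.064 = 0.7847 m. Q_B = (1/0.035)·3.974·0.7847^(2/3)·√0.00085 = 2.816 m³/s.
Q_A = 0.3386 m³/s vs Q_B = 2.816 m³/s, so channel B carries more.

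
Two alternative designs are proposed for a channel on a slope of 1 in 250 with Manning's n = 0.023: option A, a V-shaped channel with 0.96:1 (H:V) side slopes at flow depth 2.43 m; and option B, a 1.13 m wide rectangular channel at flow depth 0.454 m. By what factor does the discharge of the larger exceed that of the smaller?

Channel A: For a triangular section with side slope z = 0.96: A = zy² = 0.96×2.43² = 5.669 m²; P = 2y√(1+z²) = 2×2.43×1.386 = 6.737 m. Hydraulic radius R = A/P = 5.669/6.737 = 0.8414 m. Q_A = (1/0.023)·5.669·0.8414^(2/3)·√0.004 = 13.89 m³/s.
Channel B: Flow area A = b·y = 1.13 × 0.454 = 0.513 m². Wetted perimeter P = b + 2y = 1.13 + 2×0.454 = 2.038 m. Hydraulic radius R = A/P = 0.513/2.038 = 0.2517 m. Q_B = (1/0.023)·0.513·0.2517^(2/3)·√0.004 = 0.5624 m³/s.
The larger discharge is 13.89 m³/s and the smaller is 0.5624 m³/s; the ratio is 24.7.

24.7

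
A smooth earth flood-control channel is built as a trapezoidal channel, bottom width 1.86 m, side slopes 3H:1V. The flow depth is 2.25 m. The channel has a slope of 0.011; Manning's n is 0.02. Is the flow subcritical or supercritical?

With bottom width b = 1.86 m and side slope z = 3: A = (b + zy)y = (1.86 + 3×2.25)×2.25 = 19.37 m²; P = b + 2y√(1+z²) = 1.86 + 2×2.25×3.162 = 16.09 m.
Hydraulic radius R = A/P = 19.37/16.09 = 1.204 m.
V = (1/n) R^(2/3) √S = (1/0.02) × 1.204^(2/3) × √0.011 = 5.935 m/s. Hydraulic depth D_h = A/T = 19.37/15.36 = 1.261 m.
Froude number Fr = V/√(g·D_h) = 5.935/√(9.81×1.261) = 1.69, which is greater than 1, so the flow is supercritical.

supercritical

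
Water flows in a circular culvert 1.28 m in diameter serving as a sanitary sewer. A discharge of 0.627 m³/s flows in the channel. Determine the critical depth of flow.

y_c = 0.417 m

At critical depth, Q² T / (g A³) = 1, i.e. A³/T = Q²/g = 0.627²/9.81 = 0.04007.
Trying y = 0.312 m: A³/T = 0.01301 — short.
Trying y = 0.484 m: A³/T = 0.07133 — over.
Trying y = 0.417 m: A³/T = 0.04015 — close enough.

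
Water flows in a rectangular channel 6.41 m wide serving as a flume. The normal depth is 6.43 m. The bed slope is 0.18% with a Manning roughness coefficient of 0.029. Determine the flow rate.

Flow area A = b·y = 6.41 × 6.43 = 41.22 m². Wetted perimeter P = b + 2y = 6.41 + 2×6.43 = 19.27 m.
Hydraulic radius R = A/P = 41.22/19.27 = 2.139 m.
Manning's equation: Q = (1/n) A R^(2/3) S^(1/2) = (1/0.029) × 41.22 × 2.139^(2/3) × 0.0018^(1/2) = 100 m³/s.

Q = 100 m³/s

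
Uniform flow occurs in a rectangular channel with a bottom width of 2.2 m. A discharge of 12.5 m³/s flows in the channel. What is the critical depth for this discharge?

For a rectangular channel, critical depth y_c = (q²/g)^(1/3) where q = Q/b = 12.5/2.2 = 5.682 m²/s.
So y_c = (5.682²/9.81)^(1/3) = 1.49 m.

y_c = 1.49 m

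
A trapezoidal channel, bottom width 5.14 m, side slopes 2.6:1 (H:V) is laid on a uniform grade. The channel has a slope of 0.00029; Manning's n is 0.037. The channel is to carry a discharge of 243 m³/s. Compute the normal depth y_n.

y_n = 7.94 m

Manning's equation rearranged: A R^(2/3) = nQ / (1·√S) = 0.037 × 243 / (√0.00029) = 528.
Try y = 5.77 m: A R^(2/3) = 248 — short.
Try y = 9.29 m: A R^(2/3) = 772.5 — over.
Try y = 7.94 m: A R^(2/3) = 528.4 — close enough.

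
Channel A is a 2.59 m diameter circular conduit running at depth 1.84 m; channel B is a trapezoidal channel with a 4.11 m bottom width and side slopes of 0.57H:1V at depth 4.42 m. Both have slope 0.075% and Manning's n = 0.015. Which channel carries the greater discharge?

Channel A: For a circular section of diameter D = 2.59 m at depth y = 1.84 m, the central angle is θ = 2 arccos(1 − 2y/D) = 4.01 rad. Then A = (D²/8)(θ − sin θ) = 4.003 m² and P = Dθ/2 = 5.193 m. Hydraulic radius R = A/P = 4.003/5.193 = 0.7708 m. Q_A = (1/0.015)·4.003·0.7708^(2/3)·√0.00075 = 6.144 m³/s.
Channel B: With bottom width b = 4.11 m and side slope z = 0.57: A = (b + zy)y = (4.11 + 0.57×4.42)×4.42 = 29.3 m²; P = b + 2y√(1+z²) = 4.11 + 2×4.42×1.151 = 14.29 m. Hydraulic radius R = A/P = 29.3/14.29 = 2.051 m. Q_B = (1/0.015)·29.3·2.051^(2/3)·√0.00075 = 86.37 m³/s.
Q_A = 6.144 m³/s vs Q_B = 86.37 m³/s, so channel B carries more.

channel B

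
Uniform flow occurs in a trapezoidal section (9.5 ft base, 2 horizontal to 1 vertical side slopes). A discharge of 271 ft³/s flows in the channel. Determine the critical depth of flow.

At critical depth, Q² T / (g A³) = 1, i.e. A³/T = Q²/g = 271²/32.2 = 2281.
Trying y = 2.16 ft: A³/T = 1466 — short.
Trying y = 2.45 ft: A³/T = 2275 — ≈ 2281.

y_c = 2.45 ft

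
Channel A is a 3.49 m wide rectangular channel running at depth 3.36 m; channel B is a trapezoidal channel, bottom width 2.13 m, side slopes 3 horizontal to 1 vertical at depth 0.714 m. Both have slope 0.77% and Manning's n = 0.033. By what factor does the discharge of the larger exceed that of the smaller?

Channel A: Flow area A = b·y = 3.49 × 3.36 = 11.73 m². Wetted perimeter P = b + 2y = 3.49 + 2×3.36 = 10.21 m. Hydraulic radius R = A/P = 11.73/10.21 = 1.149 m. Q_A = (1/0.033)·11.73·1.149^(2/3)·√0.0077 = 34.2 m³/s.
Channel B: With bottom width b = 2.13 m and side slope z = 3: A = (b + zy)y = (2.13 + 3×0.714)×0.714 = 3.05 m²; P = b + 2y√(1+z²) = 2.13 + 2×0.714×3.162 = 6.646 m. Hydraulic radius R = A/P = 3.05/6.646 = 0.459 m. Q_B = (1/0.033)·3.05·0.459^(2/3)·√0.0077 = 4.826 m³/s.
The larger discharge is 34.2 m³/s and the smaller is 4.826 m³/s; the ratio is 7.09.

7.09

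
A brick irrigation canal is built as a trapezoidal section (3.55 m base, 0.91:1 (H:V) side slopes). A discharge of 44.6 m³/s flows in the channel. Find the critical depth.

At critical depth, Q² T / (g A³) = 1, i.e. A³/T = Q²/g = 44.6²/9.81 = 202.8.
At y = 1.43 m: A³/T = 54.27 — too small.
At y = 2.09 m: A³/T = 201.2 — close enough.

y_c = 2.09 m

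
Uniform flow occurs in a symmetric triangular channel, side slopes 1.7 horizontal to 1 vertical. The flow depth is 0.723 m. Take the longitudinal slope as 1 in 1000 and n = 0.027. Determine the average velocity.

For a triangular section with side slope z = 1.7: A = zy² = 1.7×0.723² = 0.8886 m²; P = 2y√(1+z²) = 2×0.723×1.972 = 2.852 m.
Hydraulic radius R = A/P = 0.8886/2.852 = 0.3116 m.
From Manning's equation, V = (1/n) R^(2/3) S^(1/2) = (1/0.027) × 0.3116^(2/3) × 0.001^(1/2) = 0.538 m/s.

V = 0.538 m/s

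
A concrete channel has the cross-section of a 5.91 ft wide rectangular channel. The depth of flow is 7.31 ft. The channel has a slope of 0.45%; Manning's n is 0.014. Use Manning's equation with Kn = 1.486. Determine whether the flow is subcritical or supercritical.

Flow area A = b·y = 5.91 × 7.31 = 43.2 ft². Wetted perimeter P = b + 2y = 5.91 + 2×7.31 = 20.53 ft.
Hydraulic radius R = A/P = 43.2/20.53 = 2.104 ft.
V = (1.486/n) R^(2/3) √S = (1.486/0.014) × 2.104^(2/3) × √0.0045 = 11.69 ft/s. Hydraulic depth D_h = A/T = 43.2/5.91 = 7.31 ft.
Froude number Fr = V/√(g·D_h) = 11.69/√(32.2×7.31) = 0.762, which is less than 1, so the flow is subcritical.

subcritical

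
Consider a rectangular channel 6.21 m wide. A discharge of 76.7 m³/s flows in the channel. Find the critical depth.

For a rectangular channel, critical depth y_c = (q²/g)^(1/3) where q = Q/b = 76.7/6.21 = 12.35 m²/s.
So y_c = (12.35²/9.81)^(1/3) = 2.5 m.

y_c = 2.5 m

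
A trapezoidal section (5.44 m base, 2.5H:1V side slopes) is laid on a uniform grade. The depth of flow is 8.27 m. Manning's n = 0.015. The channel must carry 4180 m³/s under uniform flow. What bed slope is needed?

With bottom width b = 5.44 m and side slope z = 2.5: A = (b + zy)y = (5.44 + 2.5×8.27)×8.27 = 216 m²; P = b + 2y√(1+z²) = 5.44 + 2×8.27×2.693 = 49.98 m.
Hydraulic radius R = A/P = 216/49.98 = 4.322 m.
From Manning's equation, S = [nQ / (1 A R^(2/3))]² = [0.015 × 4180 / (1 × 216 × 4.322^(2/3))]² = 0.012.

S = 0.012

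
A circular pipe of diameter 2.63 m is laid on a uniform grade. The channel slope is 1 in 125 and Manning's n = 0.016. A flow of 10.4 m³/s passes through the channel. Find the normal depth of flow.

Manning's equation rearranged: A R^(2/3) = nQ / (1·√S) = 0.016 × 10.4 / (√0.008) = 1.86.
Try y = 0.912 m: A R^(2/3) = 1.061 — too small.
Try y = 1.24 m: A R^(2/3) = 1.857 — ≈ 1.86.

y_n = 1.24 m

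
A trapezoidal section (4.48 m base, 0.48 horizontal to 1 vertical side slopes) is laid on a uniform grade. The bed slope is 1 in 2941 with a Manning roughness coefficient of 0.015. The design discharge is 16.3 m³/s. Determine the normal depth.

y_n = 2.08 m

Manning's equation rearranged: A R^(2/3) = nQ / (1·√S) = 0.015 × 16.3 / (√0.00034) = 13.26.
At y = 2.36 m: A R^(2/3) = 16.29 — over.
At y = 2.08 m: A R^(2/3) = 13.24 — ≈ 13.26.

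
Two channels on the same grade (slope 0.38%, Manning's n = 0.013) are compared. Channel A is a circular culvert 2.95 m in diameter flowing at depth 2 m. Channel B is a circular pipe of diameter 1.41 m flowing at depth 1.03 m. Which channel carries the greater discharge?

Channel A: For a circular section of diameter D = 2.95 m at depth y = 2 m, the central angle is θ = 2 arccos(1 − 2y/D) = 3.869 rad. Then A = (D²/8)(θ − sin θ) = 4.933 m² and P = Dθ/2 = 5.707 m. Hydraulic radius R = A/P = 4.933/5.707 = 0.8643 m. Q_A = (1/0.013)·4.933·0.8643^(2/3)·√0.0038 = 21.22 m³/s.
Channel B: For a circular section of diameter D = 1.41 m at depth y = 1.03 m, the central angle is θ = 2 arccos(1 − 2y/D) = 4.1 rad. Then A = (D²/8)(θ − sin θ) = 1.222 m² and P = Dθ/2 = 2.89 m. Hydraulic radius R = A/P = 1.222/2.89 = 0.4228 m. Q_B = (1/0.013)·1.222·0.4228^(2/3)·√0.0038 = 3.265 m³/s.
Q_A = 21.22 m³/s vs Q_B = 3.265 m³/s, so channel A carries more.

channel A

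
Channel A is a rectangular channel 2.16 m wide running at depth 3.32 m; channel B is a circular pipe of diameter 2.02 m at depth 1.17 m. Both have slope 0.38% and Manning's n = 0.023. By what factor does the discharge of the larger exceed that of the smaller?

4.84

Channel A: Flow area A = b·y = 2.16 × 3.32 = 7.171 m². Wetted perimeter P = b + 2y = 2.16 + 2×3.32 = 8.8 m. Hydraulic radius R = A/P = 7.171/8.8 = 0.8149 m. Q_A = (1/0.023)·7.171·0.8149^(2/3)·√0.0038 = 16.77 m³/s.
Channel B: For a circular section of diameter D = 2.02 m at depth y = 1.17 m, the central angle is θ = 2 arccos(1 − 2y/D) = 3.46 rad. Then A = (D²/8)(θ − sin θ) = 1.924 m² and P = Dθ/2 = 3.494 m. Hydraulic radius R = A/P = 1.924/3.494 = 0.5507 m. Q_B = (1/0.023)·1.924·0.5507^(2/3)·√0.0038 = 3.465 m³/s.
The larger discharge is 16.77 m³/s and the smaller is 3.465 m³/s; the ratio is 4.84.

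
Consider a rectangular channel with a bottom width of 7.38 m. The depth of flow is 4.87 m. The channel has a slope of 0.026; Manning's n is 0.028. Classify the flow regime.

Flow area A = b·y = 7.38 × 4.87 = 35.94 m². Wetted perimeter P = b + 2y = 7.38 + 2×4.87 = 17.12 m.
Hydraulic radius R = A/P = 35.94/17.12 = 2.099 m.
V = (1/n) R^(2/3) √S = (1/0.028) × 2.099^(2/3) × √0.026 = 9.442 m/s. Hydraulic depth D_h = A/T = 35.94/7.38 = 4.87 m.
Froude number Fr = V/√(g·D_h) = 9.442/√(9.81×4.87) = 1.37, which is greater than 1, so the flow is supercritical.

supercritical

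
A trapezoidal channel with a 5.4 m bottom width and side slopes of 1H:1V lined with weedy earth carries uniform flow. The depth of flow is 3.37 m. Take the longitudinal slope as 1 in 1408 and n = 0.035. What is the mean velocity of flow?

V = 1.2 m/s

With bottom width b = 5.4 m and side slope z = 1: A = (b + zy)y = (5.4 + 1×3.37)×3.37 = 29.55 m²; P = b + 2y√(1+z²) = 5.4 + 2×3.37×1.414 = 14.93 m.
Hydraulic radius R = A/P = 29.55/14.93 = 1.979 m.
From Manning's equation, V = (1/n) R^(2/3) S^(1/2) = (1/0.035) × 1.979^(2/3) × 0.0007102^(1/2) = 1.2 m/s.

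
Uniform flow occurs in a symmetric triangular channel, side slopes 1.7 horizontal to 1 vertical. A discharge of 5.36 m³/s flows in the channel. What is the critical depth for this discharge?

At critical depth, Q² T / (g A³) = 1, i.e. A³/T = Q²/g = 5.36²/9.81 = 2.929.
Try y = 1.4 m: A³/T = 7.772 — too large.
Try y = 0.793 m: A³/T = 0.4531 — too small.
Try y = 1.15 m: A³/T = 2.906 — close enough.

y_c = 1.15 m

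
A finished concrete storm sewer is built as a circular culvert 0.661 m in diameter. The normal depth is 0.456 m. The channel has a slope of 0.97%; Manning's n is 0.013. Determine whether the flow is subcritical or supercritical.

For a circular section of diameter D = 0.661 m at depth y = 0.456 m, the central angle is θ = 2 arccos(1 − 2y/D) = 3.921 rad. Then A = (D²/8)(θ − sin θ) = 0.2525 m² and P = Dθ/2 = 1.296 m.
Hydraulic radius R = A/P = 0.2525/1.296 = 0.1949 m.
V = (1/n) R^(2/3) √S = (1/0.013) × 0.1949^(2/3) × √0.0097 = 2.546 m/s. Hydraulic depth D_h = A/T = 0.2525/0.6115 = 0.4129 m.
Froude number Fr = V/√(g·D_h) = 2.546/√(9.81×0.4129) = 1.27, which is greater than 1, so the flow is supercritical.

supercritical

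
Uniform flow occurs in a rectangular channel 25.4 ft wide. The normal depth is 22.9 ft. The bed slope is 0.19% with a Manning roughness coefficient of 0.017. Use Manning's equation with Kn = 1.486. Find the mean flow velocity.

Flow area A = b·y = 25.4 × 22.9 = 581.7 ft². Wetted perimeter P = b + 2y = 25.4 + 2×22.9 = 71.2 ft.
Hydraulic radius R = A/P = 581.7/71.2 = 8.169 ft.
From Manning's equation, V = (1.486/n) R^(2/3) S^(1/2) = (1.486/0.017) × 8.169^(2/3) × 0.0019^(1/2) = 15.5 ft/s.

V = 15.5 ft/s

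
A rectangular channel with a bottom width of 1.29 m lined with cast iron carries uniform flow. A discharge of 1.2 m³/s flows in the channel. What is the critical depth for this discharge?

y_c = 0.445 m

For a rectangular channel, critical depth y_c = (q²/g)^(1/3) where q = Q/b = 1.2/1.29 = 0.9302 m²/s.
So y_c = (0.9302²/9.81)^(1/3) = 0.445 m.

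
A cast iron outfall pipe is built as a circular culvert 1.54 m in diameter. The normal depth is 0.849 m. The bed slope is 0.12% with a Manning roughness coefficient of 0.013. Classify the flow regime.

subcritical

For a circular section of diameter D = 1.54 m at depth y = 0.849 m, the central angle is θ = 2 arccos(1 − 2y/D) = 3.347 rad. Then A = (D²/8)(θ − sin θ) = 1.053 m² and P = Dθ/2 = 2.577 m.
Hydraulic radius R = A/P = 1.053/2.577 = 0.4085 m.
V = (1/n) R^(2/3) √S = (1/0.013) × 0.4085^(2/3) × √0.0012 = 1.467 m/s. Hydraulic depth D_h = A/T = 1.053/1.532 = 0.6872 m.
Froude number Fr = V/√(g·D_h) = 1.467/√(9.81×0.6872) = 0.565, which is less than 1, so the flow is subcritical.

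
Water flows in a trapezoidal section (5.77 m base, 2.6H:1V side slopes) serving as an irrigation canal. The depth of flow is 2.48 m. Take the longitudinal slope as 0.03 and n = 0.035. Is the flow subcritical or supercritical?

With bottom width b = 5.77 m and side slope z = 2.6: A = (b + zy)y = (5.77 + 2.6×2.48)×2.48 = 30.3 m²; P = b + 2y√(1+z²) = 5.77 + 2×2.48×2.786 = 19.59 m.
Hydraulic radius R = A/P = 30.3/19.59 = 1.547 m.
V = (1/n) R^(2/3) √S = (1/0.035) × 1.547^(2/3) × √0.03 = 6.619 m/s. Hydraulic depth D_h = A/T = 30.3/18.67 = 1.623 m.
Froude number Fr = V/√(g·D_h) = 6.619/√(9.81×1.623) = 1.66, which is greater than 1, so the flow is supercritical.

supercritical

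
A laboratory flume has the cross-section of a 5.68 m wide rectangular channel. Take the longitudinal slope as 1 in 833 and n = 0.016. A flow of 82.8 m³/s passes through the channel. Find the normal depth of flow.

y_n = 4.62 m

Manning's equation rearranged: A R^(2/3) = nQ / (1·√S) = 0.016 × 82.8 / (√0.0012) = 38.24.
At y = 3.78 m: A R^(2/3) = 29.64 — too small.
At y = 5.37 m: A R^(2/3) = 46.09 — too large.
At y = 4.62 m: A R^(2/3) = 38.24 — ≈ 38.24.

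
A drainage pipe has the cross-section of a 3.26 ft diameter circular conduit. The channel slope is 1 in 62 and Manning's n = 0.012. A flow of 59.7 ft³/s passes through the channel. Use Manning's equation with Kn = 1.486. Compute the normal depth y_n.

Manning's equation rearranged: A R^(2/3) = nQ / (1.486·√S) = 0.012 × 59.7 / (1.486 × √0.01613) = 3.796.
At y = 1.49 ft: A R^(2/3) = 3.118 — short.
At y = 2.04 ft: A R^(2/3) = 5.213 — over.
At y = 1.67 ft: A R^(2/3) = 3.794 — matches.

y_n = 1.67 ft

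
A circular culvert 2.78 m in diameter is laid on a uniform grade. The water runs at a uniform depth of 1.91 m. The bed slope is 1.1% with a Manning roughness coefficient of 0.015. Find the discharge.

Q = 27.2 m³/s

For a circular section of diameter D = 2.78 m at depth y = 1.91 m, the central angle is θ = 2 arccos(1 − 2y/D) = 3.908 rad. Then A = (D²/8)(θ − sin θ) = 4.446 m² and P = Dθ/2 = 5.433 m.
Hydraulic radius R = A/P = 4.446/5.433 = 0.8184 m.
Manning's equation: Q = (1/n) A R^(2/3) S^(1/2) = (1/0.015) × 4.446 × 0.8184^(2/3) × 0.011^(1/2) = 27.2 m³/s.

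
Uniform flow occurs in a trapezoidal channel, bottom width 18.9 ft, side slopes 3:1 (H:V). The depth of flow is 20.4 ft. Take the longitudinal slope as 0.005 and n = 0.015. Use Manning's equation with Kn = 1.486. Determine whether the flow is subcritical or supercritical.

With bottom width b = 18.9 ft and side slope z = 3: A = (b + zy)y = (18.9 + 3×20.4)×20.4 = 1634 ft²; P = b + 2y√(1+z²) = 18.9 + 2×20.4×3.162 = 147.9 ft.
Hydraulic radius R = A/P = 1634/147.9 = 11.05 ft.
V = (1.486/n) R^(2/3) √S = (1.486/0.015) × 11.05^(2/3) × √0.005 = 34.75 ft/s. Hydraulic depth D_h = A/T = 1634/141.3 = 11.56 ft.
Froude number Fr = V/√(g·D_h) = 34.75/√(32.2×11.56) = 1.8, which is greater than 1, so the flow is supercritical.

supercritical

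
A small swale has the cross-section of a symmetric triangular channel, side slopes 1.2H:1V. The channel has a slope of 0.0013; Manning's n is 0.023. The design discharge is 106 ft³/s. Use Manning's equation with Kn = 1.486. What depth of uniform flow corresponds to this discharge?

y_n = 4.97 ft

Manning's equation rearranged: A R^(2/3) = nQ / (1.486·√S) = 0.023 × 106 / (1.486 × √0.0013) = 45.5.
Try y = 4.22 ft: A R^(2/3) = 29.49 — short.
Try y = 6.01 ft: A R^(2/3) = 75.71 — over.
Try y = 4.97 ft: A R^(2/3) = 45.61 — matches.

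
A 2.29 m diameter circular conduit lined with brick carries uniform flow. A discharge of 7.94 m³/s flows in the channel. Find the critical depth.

At critical depth, Q² T / (g A³) = 1, i.e. A³/T = Q²/g = 7.94²/9.81 = 6.426.
Try y = 1.14 m: A³/T = 3.751 — low.
Try y = 1.56 m: A³/T = 12.51 — high.
Try y = 1.31 m: A³/T = 6.378 — ≈ 6.426.

y_c = 1.31 m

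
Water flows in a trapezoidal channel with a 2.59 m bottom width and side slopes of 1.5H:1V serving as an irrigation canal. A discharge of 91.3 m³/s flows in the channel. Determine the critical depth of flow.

At critical depth, Q² T / (g A³) = 1, i.e. A³/T = Q²/g = 91.3²/9.81 = 849.7.
Try y = 3.79 m: A³/T = 2210 — too large.
Try y = 2.05 m: A³/T = 179.2 — too small.
Try y = 3.02 m: A³/T = 853.4 — matches.

y_c = 3.02 m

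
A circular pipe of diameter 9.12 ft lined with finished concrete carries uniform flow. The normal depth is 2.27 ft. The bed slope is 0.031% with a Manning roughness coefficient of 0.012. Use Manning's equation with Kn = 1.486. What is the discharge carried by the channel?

Q = 33.5 ft³/s

For a circular section of diameter D = 9.12 ft at depth y = 2.27 ft, the central angle is θ = 2 arccos(1 − 2y/D) = 2.089 rad. Then A = (D²/8)(θ − sin θ) = 12.69 ft² and P = Dθ/2 = 9.527 ft.
Hydraulic radius R = A/P = 12.69/9.527 = 1.332 ft.
Manning's equation: Q = (1.486/n) A R^(2/3) S^(1/2) = (1.486/0.012) × 12.69 × 1.332^(2/3) × 0.00031^(1/2) = 33.5 ft³/s.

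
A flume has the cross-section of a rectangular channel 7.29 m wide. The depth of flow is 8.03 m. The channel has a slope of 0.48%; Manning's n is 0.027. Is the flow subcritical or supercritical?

Flow area A = b·y = 7.29 × 8.03 = 58.54 m². Wetted perimeter P = b + 2y = 7.29 + 2×8.03 = 23.35 m.
Hydraulic radius R = A/P = 58.54/23.35 = 2.507 m.
V = (1/n) R^(2/3) √S = (1/0.027) × 2.507^(2/3) × √0.0048 = 4.735 m/s. Hydraulic depth D_h = A/T = 58.54/7.29 = 8.03 m.
Froude number Fr = V/√(g·D_h) = 4.735/√(9.81×8.03) = 0.534, which is less than 1, so the flow is subcritical.

subcritical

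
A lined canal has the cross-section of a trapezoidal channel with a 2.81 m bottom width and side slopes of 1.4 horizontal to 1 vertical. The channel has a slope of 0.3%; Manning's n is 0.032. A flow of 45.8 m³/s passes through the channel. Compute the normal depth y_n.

Manning's equation rearranged: A R^(2/3) = nQ / (1·√S) = 0.032 × 45.8 / (√0.003) = 26.76.
At y = 2.13 m: A R^(2/3) = 14.06 — low.
At y = 2.9 m: A R^(2/3) = 26.77 — matches.

y_n = 2.9 m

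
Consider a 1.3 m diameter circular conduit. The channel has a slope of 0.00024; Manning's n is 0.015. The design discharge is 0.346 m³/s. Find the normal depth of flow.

Manning's equation rearranged: A R^(2/3) = nQ / (1·√S) = 0.015 × 0.346 / (√0.00024) = 0.335.
At y = 0.598 m: A R^(2/3) = 0.2717 — too small.
At y = 0.747 m: A R^(2/3) = 0.3941 — too large.
At y = 0.676 m: A R^(2/3) = 0.3351 — close enough.

y_n = 0.676 m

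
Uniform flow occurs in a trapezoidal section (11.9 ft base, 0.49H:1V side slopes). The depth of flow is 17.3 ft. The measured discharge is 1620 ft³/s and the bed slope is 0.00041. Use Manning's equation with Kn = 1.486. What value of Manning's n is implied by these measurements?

With bottom width b = 11.9 ft and side slope z = 0.49: A = (b + zy)y = (11.9 + 0.49×17.3)×17.3 = 352.5 ft²; P = b + 2y√(1+z²) = 11.9 + 2×17.3×1.114 = 50.43 ft.
Hydraulic radius R = A/P = 352.5/50.43 = 6.99 ft.
Rearranging Manning's equation: n = (1.486/Q) A R^(2/3) S^(1/2) = (1.486/1620) × 352.5 × 6.99^(2/3) × √0.00041 = 0.0239.

n = 0.0239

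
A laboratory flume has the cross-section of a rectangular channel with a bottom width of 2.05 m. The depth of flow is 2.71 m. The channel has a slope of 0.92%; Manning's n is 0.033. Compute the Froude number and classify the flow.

subcritical

Flow area A = b·y = 2.05 × 2.71 = 5.555 m². Wetted perimeter P = b + 2y = 2.05 + 2×2.71 = 7.47 m.
Hydraulic radius R = A/P = 5.555/7.47 = 0.7437 m.
V = (1/n) R^(2/3) √S = (1/0.033) × 0.7437^(2/3) × √0.0092 = 2.386 m/s. Hydraulic depth D_h = A/T = 5.555/2.05 = 2.71 m.
Froude number Fr = V/√(g·D_h) = 2.386/√(9.81×2.71) = 0.463, which is less than 1, so the flow is subcritical.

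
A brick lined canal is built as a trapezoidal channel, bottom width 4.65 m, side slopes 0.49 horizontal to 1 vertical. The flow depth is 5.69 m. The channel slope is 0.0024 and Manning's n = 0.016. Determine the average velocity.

V = 5.55 m/s

With bottom width b = 4.65 m and side slope z = 0.49: A = (b + zy)y = (4.65 + 0.49×5.69)×5.69 = 42.32 m²; P = b + 2y√(1+z²) = 4.65 + 2×5.69×1.114 = 17.32 m.
Hydraulic radius R = A/P = 42.32/17.32 = 2.443 m.
From Manning's equation, V = (1/n) R^(2/3) S^(1/2) = (1/0.016) × 2.443^(2/3) × 0.0024^(1/2) = 5.55 m/s.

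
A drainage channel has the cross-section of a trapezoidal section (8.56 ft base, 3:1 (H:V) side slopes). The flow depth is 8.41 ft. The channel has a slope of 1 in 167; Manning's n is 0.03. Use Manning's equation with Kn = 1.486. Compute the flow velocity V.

V = 10.6 ft/s

With bottom width b = 8.56 ft and side slope z = 3: A = (b + zy)y = (8.56 + 3×8.41)×8.41 = 284.2 ft²; P = b + 2y√(1+z²) = 8.56 + 2×8.41×3.162 = 61.75 ft.
Hydraulic radius R = A/P = 284.2/61.75 = 4.602 ft.
From Manning's equation, V = (1.486/n) R^(2/3) S^(1/2) = (1.486/0.03) × 4.602^(2/3) × 0.005988^(1/2) = 10.6 ft/s.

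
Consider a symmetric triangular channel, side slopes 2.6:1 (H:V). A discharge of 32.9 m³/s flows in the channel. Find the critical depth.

y_c = 2.01 m

At critical depth, Q² T / (g A³) = 1, i.e. A³/T = Q²/g = 32.9²/9.81 = 110.3.
Trying y = 2.2 m: A³/T = 174.2 — high.
Trying y = 2.01 m: A³/T = 110.9 — matches.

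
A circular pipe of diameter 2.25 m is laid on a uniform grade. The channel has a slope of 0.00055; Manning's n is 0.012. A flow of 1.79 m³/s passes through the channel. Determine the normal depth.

Manning's equation rearranged: A R^(2/3) = nQ / (1·√S) = 0.012 × 1.79 / (√0.00055) = 0.9159.
At y = 0.734 m: A R^(2/3) = 0.6234 — short.
At y = 1.12 m: A R^(2/3) = 1.344 — over.
At y = 0.902 m: A R^(2/3) = 0.9167 — matches.

y_n = 0.902 m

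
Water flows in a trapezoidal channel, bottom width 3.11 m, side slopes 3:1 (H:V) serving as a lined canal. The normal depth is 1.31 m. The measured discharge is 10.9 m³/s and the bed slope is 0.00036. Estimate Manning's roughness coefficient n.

n = 0.0139

With bottom width b = 3.11 m and side slope z = 3: A = (b + zy)y = (3.11 + 3×1.31)×1.31 = 9.222 m²; P = b + 2y√(1+z²) = 3.11 + 2×1.31×3.162 = 11.4 m.
Hydraulic radius R = A/P = 9.222/11.4 = 0.8093 m.
Rearranging Manning's equation: n = (1/Q) A R^(2/3) S^(1/2) = (1/10.9) × 9.222 × 0.8093^(2/3) × √0.00036 = 0.0139.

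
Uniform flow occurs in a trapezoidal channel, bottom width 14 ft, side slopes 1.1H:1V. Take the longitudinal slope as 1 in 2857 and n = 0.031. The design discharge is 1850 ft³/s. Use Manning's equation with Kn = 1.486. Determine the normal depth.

y_n = 16 ft

Manning's equation rearranged: A R^(2/3) = nQ / (1.486·√S) = 0.031 × 1850 / (1.486 × √0.00035) = 2063.
At y = 13.5 ft: A R^(2/3) = 1451 — short.
At y = 17.6 ft: A R^(2/3) = 2512 — over.
At y = 16 ft: A R^(2/3) = 2058 — matches.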